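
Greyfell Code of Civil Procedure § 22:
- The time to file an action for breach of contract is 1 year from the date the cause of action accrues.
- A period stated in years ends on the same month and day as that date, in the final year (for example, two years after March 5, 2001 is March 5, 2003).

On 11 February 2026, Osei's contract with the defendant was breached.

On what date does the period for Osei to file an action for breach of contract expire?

February 11, 2027

1 year after 11 February 2026 is February 11, 2027.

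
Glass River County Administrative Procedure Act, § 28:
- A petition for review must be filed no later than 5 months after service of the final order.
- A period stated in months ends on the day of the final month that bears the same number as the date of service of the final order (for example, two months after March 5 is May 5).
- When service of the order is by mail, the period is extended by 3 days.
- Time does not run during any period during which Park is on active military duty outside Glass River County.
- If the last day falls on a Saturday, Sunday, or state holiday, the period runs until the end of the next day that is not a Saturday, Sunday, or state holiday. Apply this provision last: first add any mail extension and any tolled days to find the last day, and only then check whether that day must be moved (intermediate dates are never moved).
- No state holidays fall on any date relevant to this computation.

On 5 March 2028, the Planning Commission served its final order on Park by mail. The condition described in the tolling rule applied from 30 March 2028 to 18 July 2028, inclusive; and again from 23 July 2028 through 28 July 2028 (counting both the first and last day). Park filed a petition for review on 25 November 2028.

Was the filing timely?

5 months after 5 March 2028 is August 5, 2028.
Service was by mail, adding 3 days: August 5, 2028 + 3 days = August 8, 2028.
From March 30, 2028 through July 18, 2028 inclusive is 111 days; tolling adds 111 days: August 8, 2028 + 111 days = November 27, 2028.
From July 23, 2028 through July 28, 2028 inclusive is 6 days; tolling adds 6 days: November 27, 2028 + 6 days = December 3, 2028.
December 3, 2028 is Sunday. The next qualifying day is December 4, 2028.
The deadline is December 4, 2028; the filing on November 25, 2028 is on or before that date.

Yes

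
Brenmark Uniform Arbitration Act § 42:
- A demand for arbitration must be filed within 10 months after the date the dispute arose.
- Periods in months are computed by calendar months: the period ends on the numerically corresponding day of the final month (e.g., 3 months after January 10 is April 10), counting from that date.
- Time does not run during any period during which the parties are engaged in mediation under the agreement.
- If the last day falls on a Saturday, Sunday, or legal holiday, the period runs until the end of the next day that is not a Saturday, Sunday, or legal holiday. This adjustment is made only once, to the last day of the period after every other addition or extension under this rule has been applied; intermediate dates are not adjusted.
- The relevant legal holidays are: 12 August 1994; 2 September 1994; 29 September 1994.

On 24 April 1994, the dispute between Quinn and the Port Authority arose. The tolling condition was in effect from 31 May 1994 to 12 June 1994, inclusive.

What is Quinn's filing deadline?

10 months after 24 April 1994 is February 24, 1995.
From May 31, 1994 through June 12, 1994 inclusive is 13 days; tolling adds 13 days: February 24, 1995 + 13 days = March 9, 1995.
March 9, 1995 is a Thursday and not a legal holiday, so no extension applies.

March 9, 1995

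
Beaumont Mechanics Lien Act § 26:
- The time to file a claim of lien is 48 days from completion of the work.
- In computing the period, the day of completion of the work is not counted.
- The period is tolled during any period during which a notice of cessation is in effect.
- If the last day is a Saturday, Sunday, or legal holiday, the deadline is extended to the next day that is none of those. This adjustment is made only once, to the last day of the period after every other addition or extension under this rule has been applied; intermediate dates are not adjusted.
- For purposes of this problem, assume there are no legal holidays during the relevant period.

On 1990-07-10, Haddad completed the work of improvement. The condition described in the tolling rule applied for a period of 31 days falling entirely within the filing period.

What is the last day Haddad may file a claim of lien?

September 27, 1990

48 days after 1990-07-10 is August 27, 1990.
Tolling adds 31 days: August 27, 1990 + 31 days = September 27, 1990.
September 27, 1990 is a Thursday and not a legal holiday, so no extension applies.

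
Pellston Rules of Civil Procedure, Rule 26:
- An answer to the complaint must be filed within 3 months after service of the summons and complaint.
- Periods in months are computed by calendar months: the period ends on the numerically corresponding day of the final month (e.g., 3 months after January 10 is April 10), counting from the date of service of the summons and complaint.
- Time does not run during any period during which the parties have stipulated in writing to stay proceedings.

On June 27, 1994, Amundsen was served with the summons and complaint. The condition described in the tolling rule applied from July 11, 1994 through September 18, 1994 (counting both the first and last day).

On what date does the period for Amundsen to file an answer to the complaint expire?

December 6, 1994

3 months after June 27, 1994 is September 27, 1994.
From July 11, 1994 through September 18, 1994 inclusive is 70 days; tolling adds 70 days: September 27, 1994 + 70 days = December 6, 1994.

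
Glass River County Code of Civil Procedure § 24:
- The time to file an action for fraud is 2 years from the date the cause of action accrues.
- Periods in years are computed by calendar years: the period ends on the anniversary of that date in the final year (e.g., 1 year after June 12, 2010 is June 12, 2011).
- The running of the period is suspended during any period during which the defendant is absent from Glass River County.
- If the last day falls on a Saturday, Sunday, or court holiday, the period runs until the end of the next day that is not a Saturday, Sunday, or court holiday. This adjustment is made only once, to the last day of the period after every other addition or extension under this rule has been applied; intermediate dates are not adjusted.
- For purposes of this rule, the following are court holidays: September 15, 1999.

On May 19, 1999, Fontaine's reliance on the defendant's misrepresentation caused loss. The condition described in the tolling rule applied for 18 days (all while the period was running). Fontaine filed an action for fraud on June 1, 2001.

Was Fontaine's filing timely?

2 years after May 19, 1999 is May 19, 2001.
Tolling adds 18 days: May 19, 2001 + 18 days = June 6, 2001.
June 6, 2001 is a Wednesday and not a court holiday, so no extension applies.
The deadline is June 6, 2001; the filing on June 1, 2001 is on or before that date.

Yes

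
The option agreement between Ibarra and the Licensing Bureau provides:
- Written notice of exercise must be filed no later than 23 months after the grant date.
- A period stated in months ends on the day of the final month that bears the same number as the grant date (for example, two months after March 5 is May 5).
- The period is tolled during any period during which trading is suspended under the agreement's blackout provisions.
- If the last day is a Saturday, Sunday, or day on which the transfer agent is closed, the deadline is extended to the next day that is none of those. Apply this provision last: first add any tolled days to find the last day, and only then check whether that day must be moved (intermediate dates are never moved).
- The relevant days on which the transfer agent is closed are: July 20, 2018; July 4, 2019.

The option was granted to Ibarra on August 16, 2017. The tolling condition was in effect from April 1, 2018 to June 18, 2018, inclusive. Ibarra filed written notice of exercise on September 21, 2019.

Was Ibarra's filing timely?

Yes

23 months after August 16, 2017 is July 16, 2019.
From April 1, 2018 through June 18, 2018 inclusive is 79 days; tolling adds 79 days: July 16, 2019 + 79 days = October 3, 2019.
October 3, 2019 is a Thursday and not a day on which the transfer agent is closed, so no extension applies.
The deadline is October 3, 2019; the filing on September 21, 2019 is on or before that date.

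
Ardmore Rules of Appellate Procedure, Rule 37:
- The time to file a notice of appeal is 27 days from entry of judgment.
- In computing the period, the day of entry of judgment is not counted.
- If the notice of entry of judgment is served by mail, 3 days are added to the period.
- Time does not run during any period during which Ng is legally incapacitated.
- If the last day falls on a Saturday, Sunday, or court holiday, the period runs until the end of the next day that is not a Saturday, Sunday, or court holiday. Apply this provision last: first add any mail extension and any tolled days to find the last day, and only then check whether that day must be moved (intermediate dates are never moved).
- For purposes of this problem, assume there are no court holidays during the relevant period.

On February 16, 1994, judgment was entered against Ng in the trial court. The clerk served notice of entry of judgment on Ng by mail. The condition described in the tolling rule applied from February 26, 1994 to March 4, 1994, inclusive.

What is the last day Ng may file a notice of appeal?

March 25, 1994

27 days after February 16, 1994 is March 15, 1994.
Service was by mail, adding 3 days: March 15, 1994 + 3 days = March 18, 1994.
From February 26, 1994 through March 4, 1994 inclusive is 7 days; tolling adds 7 days: March 18, 1994 + 7 days = March 25, 1994.
March 25, 1994 is a Friday and not a court holiday, so no extension applies.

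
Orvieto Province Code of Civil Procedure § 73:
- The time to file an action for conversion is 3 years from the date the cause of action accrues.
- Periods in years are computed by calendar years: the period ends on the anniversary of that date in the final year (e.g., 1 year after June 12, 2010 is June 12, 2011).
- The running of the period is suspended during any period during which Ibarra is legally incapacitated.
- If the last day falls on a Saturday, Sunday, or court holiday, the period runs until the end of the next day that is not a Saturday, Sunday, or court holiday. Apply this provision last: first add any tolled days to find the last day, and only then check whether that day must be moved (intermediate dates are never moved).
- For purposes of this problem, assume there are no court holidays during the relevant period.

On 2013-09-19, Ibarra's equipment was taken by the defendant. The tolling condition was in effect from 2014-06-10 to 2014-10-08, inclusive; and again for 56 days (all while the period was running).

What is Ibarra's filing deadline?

3 years after 2013-09-19 is September 19, 2016.
From June 10, 2014 through October 8, 2014 inclusive is 121 days; tolling adds 121 days: September 19, 2016 + 121 days = January 18, 2017.
Tolling adds 56 days: January 18, 2017 + 56 days = March 15, 2017.
March 15, 2017 is a Wednesday and not a court holiday, so no extension applies.

March 15, 2017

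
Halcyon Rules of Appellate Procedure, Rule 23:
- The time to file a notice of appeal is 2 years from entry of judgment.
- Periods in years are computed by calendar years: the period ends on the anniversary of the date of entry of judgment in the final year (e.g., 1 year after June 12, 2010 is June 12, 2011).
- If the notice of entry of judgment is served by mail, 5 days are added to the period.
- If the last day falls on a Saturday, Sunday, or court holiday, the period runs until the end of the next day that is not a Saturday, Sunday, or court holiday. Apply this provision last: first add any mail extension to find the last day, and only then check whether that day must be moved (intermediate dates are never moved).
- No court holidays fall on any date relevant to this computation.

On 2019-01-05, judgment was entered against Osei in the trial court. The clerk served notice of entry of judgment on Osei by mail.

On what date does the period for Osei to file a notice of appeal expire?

2 years after 2019-01-05 is January 5, 2021.
Service was by mail, adding 5 days: January 5, 2021 + 5 days = January 10, 2021.
January 10, 2021 is Sunday. The next qualifying day is January 11, 2021.

January 11, 2021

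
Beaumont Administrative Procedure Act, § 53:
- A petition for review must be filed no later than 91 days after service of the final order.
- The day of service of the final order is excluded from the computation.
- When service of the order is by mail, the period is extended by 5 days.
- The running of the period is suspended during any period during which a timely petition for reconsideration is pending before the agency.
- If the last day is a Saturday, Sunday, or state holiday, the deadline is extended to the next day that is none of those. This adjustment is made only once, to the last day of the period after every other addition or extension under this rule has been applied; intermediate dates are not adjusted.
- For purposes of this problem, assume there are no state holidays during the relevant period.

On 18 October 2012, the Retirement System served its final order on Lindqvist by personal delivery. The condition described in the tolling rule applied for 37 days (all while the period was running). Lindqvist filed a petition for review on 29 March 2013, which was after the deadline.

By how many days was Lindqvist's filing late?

91 days after 18 October 2012 is January 17, 2013.
Service was not by mail, so no mail extension applies.
Tolling adds 37 days: January 17, 2013 + 37 days = February 23, 2013.
February 23, 2013 is Saturday; February 24, 2013 is Sunday. The next qualifying day is February 25, 2013.
The deadline is February 25, 2013; from February 25, 2013 to March 29, 2013 is 32 days.

32 days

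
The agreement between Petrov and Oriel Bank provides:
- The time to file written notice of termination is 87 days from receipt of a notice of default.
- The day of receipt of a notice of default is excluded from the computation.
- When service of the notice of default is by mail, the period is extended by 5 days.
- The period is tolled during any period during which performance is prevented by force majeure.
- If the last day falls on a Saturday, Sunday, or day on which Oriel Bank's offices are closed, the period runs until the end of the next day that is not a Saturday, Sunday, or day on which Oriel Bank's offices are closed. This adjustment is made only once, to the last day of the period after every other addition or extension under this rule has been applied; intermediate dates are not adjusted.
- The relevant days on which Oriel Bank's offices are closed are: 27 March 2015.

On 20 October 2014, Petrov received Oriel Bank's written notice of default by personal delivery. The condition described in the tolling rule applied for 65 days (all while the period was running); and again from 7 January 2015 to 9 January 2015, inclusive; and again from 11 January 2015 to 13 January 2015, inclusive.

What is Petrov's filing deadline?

March 30, 2015

87 days after 20 October 2014 is January 15, 2015.
Service was not by mail, so no mail extension applies.
Tolling adds 65 days: January 15, 2015 + 65 days = March 21, 2015.
From January 7, 2015 through January 9, 2015 inclusive is 3 days; tolling adds 3 days: March 21, 2015 + 3 days = March 24, 2015.
From January 11, 2015 through January 13, 2015 inclusive is 3 days; tolling adds 3 days: March 24, 2015 + 3 days = March 27, 2015.
March 27, 2015 is a listed holiday; March 28, 2015 is Saturday; March 29, 2015 is Sunday. The next qualifying day is March 30, 2015.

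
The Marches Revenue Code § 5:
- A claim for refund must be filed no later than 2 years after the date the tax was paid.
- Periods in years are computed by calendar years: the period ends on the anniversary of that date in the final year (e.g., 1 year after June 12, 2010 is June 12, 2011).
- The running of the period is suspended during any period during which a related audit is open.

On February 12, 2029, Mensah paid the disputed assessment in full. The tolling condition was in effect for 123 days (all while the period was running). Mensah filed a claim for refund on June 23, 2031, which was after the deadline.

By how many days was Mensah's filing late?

8 days

2 years after February 12, 2029 is February 12, 2031.
Tolling adds 123 days: February 12, 2031 + 123 days = June 15, 2031.
The deadline is June 15, 2031; from June 15, 2031 to June 23, 2031 is 8 days.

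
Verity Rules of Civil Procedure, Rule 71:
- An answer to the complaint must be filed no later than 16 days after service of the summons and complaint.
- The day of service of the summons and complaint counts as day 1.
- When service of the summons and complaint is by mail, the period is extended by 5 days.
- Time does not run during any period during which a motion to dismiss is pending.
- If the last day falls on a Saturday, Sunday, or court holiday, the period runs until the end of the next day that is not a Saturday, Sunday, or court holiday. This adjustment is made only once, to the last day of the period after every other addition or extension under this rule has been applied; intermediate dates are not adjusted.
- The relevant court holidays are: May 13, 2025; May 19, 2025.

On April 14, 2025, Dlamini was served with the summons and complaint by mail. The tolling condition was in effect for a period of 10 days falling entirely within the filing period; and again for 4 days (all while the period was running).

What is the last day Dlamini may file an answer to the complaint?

May 20, 2025

Counting April 14, 2025 as day 1, day 16 is April 29, 2025.
Service was by mail, adding 5 days: April 29, 2025 + 5 days = May 4, 2025.
Tolling adds 10 days: May 4, 2025 + 10 days = May 14, 2025.
Tolling adds 4 days: May 14, 2025 + 4 days = May 18, 2025.
May 18, 2025 is Sunday; May 19, 2025 is a listed holiday. The next qualifying day is May 20, 2025.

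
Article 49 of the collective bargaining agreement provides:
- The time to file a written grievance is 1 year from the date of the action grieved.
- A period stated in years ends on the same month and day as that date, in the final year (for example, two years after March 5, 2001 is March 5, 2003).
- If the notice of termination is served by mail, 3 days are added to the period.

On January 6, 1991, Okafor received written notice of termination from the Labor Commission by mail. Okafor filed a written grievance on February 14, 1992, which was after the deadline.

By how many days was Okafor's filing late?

1 year after January 6, 1991 is January 6, 1992.
Service was by mail, adding 3 days: January 6, 1992 + 3 days = January 9, 1992.
The deadline is January 9, 1992; from January 9, 1992 to February 14, 1992 is 36 days.

36 days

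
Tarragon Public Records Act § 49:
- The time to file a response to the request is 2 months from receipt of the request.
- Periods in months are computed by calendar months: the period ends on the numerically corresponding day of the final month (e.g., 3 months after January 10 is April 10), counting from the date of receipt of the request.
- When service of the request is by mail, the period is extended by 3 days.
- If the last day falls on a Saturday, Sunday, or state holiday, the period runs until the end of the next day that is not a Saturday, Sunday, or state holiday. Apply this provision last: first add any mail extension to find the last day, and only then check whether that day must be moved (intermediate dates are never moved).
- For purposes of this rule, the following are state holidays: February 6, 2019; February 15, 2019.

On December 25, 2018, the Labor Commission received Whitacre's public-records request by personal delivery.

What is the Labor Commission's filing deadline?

2 months after December 25, 2018 is February 25, 2019.
Service was not by mail, so no mail extension applies.
February 25, 2019 is a Monday and not a state holiday, so no extension applies.

February 25, 2019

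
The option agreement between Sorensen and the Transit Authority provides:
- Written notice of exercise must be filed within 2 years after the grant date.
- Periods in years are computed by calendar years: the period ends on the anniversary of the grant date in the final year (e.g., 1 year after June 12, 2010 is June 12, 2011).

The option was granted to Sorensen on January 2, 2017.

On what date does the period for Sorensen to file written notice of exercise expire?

2 years after January 2, 2017 is January 2, 2019.

January 2, 2019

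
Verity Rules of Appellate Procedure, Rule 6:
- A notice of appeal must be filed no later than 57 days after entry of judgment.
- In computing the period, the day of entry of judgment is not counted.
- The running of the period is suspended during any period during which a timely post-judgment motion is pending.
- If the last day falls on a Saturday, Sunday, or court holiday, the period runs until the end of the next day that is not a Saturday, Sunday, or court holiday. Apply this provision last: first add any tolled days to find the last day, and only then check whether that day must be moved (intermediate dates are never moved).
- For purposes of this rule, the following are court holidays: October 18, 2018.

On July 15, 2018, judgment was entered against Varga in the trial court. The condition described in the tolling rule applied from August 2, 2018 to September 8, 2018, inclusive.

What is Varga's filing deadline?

57 days after July 15, 2018 is September 10, 2018.
From August 2, 2018 through September 8, 2018 inclusive is 38 days; tolling adds 38 days: September 10, 2018 + 38 days = October 18, 2018.
October 18, 2018 is a listed holiday. The next qualifying day is October 19, 2018.

October 19, 2018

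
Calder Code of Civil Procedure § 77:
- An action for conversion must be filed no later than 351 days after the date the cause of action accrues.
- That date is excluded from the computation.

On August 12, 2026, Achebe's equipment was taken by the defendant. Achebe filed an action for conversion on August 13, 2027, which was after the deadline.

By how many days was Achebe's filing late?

15 days

351 days after August 12, 2026 is July 29, 2027.
The deadline is July 29, 2027; from July 29, 2027 to August 13, 2027 is 15 days.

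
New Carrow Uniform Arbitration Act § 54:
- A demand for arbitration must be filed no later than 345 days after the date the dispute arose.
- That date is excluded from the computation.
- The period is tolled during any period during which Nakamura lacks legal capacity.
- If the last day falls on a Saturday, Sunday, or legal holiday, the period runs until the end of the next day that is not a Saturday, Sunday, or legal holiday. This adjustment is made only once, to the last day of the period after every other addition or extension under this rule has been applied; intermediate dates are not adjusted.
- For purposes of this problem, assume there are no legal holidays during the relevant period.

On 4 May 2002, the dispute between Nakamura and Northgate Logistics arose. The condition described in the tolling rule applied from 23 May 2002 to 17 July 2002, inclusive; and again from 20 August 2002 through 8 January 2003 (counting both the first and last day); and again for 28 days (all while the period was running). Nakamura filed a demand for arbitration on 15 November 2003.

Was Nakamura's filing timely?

Yes

345 days after 4 May 2002 is April 14, 2003.
From May 23, 2002 through July 17, 2002 inclusive is 56 days; tolling adds 56 days: April 14, 2003 + 56 days = June 9, 2003.
From August 20, 2002 through January 8, 2003 inclusive is 142 days; tolling adds 142 days: June 9, 2003 + 142 days = October 29, 2003.
Tolling adds 28 days: October 29, 2003 + 28 days = November 26, 2003.
November 26, 2003 is a Wednesday and not a legal holiday, so no extension applies.
The deadline is November 26, 2003; the filing on November 15, 2003 is on or before that date.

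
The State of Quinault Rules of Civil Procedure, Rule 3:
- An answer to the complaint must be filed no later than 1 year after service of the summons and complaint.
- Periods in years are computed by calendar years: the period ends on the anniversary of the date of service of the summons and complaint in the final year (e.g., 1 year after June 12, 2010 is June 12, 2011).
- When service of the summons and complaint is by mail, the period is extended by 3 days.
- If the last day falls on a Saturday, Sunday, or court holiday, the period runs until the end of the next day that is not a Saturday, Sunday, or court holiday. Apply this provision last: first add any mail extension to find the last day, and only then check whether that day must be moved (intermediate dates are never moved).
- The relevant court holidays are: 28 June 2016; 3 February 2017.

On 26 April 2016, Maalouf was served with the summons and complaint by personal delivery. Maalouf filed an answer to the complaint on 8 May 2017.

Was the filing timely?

1 year after 26 April 2016 is April 26, 2017.
Service was not by mail, so no mail extension applies.
April 26, 2017 is a Wednesday and not a court holiday, so no extension applies.
The deadline is April 26, 2017; the filing on May 8, 2017 is after that date.

No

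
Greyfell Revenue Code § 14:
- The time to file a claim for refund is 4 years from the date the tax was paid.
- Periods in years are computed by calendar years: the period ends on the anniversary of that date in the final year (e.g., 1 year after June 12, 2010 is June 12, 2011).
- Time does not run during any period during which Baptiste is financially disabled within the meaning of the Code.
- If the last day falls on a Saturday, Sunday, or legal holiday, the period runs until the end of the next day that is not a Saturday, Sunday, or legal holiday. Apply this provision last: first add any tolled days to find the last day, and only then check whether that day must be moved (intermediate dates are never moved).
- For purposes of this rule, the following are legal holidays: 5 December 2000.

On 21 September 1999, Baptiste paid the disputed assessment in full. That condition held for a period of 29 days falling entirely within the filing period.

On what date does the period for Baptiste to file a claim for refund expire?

4 years after 21 September 1999 is September 21, 2003.
Tolling adds 29 days: September 21, 2003 + 29 days = October 20, 2003.
October 20, 2003 is a Monday and not a legal holiday, so no extension applies.

October 20, 2003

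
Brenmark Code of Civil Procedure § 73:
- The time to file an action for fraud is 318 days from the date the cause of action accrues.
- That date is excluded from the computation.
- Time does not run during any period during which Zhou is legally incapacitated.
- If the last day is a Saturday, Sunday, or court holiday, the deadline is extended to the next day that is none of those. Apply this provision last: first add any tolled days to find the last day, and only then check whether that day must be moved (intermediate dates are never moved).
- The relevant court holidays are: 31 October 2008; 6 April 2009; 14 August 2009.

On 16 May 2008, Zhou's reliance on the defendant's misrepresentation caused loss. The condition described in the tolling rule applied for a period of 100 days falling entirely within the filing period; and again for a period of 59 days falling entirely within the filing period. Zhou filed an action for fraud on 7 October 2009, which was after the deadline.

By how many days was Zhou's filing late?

318 days after 16 May 2008 is March 30, 2009.
Tolling adds 100 days: March 30, 2009 + 100 days = July 8, 2009.
Tolling adds 59 days: July 8, 2009 + 59 days = September 5, 2009.
September 5, 2009 is Saturday; September 6, 2009 is Sunday. The next qualifying day is September 7, 2009.
The deadline is September 7, 2009; from September 7, 2009 to October 7, 2009 is 30 days.

30 days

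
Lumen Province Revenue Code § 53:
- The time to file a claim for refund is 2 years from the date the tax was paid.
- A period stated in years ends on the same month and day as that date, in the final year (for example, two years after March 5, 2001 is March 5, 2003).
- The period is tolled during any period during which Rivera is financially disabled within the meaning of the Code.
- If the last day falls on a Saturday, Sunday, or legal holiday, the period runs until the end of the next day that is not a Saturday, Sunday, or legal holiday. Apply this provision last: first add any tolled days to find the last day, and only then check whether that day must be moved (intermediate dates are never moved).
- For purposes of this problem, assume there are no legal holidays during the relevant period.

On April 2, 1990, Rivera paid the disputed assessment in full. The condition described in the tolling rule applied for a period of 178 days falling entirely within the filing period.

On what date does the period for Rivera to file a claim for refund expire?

September 28, 1992

2 years after April 2, 1990 is April 2, 1992.
Tolling adds 178 days: April 2, 1992 + 178 days = September 27, 1992.
September 27, 1992 is Sunday. The next qualifying day is September 28, 1992.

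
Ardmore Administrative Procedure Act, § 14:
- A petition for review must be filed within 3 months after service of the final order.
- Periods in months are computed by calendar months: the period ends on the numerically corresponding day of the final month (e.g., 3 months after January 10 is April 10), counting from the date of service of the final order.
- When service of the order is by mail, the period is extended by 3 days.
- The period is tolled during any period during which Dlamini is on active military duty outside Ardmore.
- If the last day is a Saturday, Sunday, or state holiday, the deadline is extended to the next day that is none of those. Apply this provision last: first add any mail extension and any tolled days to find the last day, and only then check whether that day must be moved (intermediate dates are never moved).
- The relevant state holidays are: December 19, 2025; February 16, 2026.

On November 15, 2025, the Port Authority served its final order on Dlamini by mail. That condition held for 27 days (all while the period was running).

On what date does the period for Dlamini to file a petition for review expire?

3 months after November 15, 2025 is February 15, 2026.
Service was by mail, adding 3 days: February 15, 2026 + 3 days = February 18, 2026.
Tolling adds 27 days: February 18, 2026 + 27 days = March 17, 2026.
March 17, 2026 is a Tuesday and not a state holiday, so no extension applies.

March 17, 2026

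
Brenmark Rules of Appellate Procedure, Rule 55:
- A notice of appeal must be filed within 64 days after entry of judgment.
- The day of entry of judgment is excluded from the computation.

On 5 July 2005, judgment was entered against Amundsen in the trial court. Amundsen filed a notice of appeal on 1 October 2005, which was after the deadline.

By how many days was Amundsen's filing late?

64 days after 5 July 2005 is September 7, 2005.
The deadline is September 7, 2005; from September 7, 2005 to October 1, 2005 is 24 days.

24 days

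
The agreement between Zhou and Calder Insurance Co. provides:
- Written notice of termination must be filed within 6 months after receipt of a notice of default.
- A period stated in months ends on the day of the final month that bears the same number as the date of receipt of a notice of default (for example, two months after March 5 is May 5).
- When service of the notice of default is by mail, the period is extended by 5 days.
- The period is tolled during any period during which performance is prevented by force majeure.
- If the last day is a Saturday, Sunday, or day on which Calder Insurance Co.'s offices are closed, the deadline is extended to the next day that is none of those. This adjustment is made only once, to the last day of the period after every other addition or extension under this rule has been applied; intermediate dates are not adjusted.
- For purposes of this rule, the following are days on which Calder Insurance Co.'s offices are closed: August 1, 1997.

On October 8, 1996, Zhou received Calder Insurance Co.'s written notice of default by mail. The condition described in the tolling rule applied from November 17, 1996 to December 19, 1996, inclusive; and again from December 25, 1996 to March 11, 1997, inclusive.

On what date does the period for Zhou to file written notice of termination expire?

6 months after October 8, 1996 is April 8, 1997.
Service was by mail, adding 5 days: April 8, 1997 + 5 days = April 13, 1997.
From November 17, 1996 through December 19, 1996 inclusive is 33 days; tolling adds 33 days: April 13, 1997 + 33 days = May 16, 1997.
From December 25, 1996 through March 11, 1997 inclusive is 77 days; tolling adds 77 days: May 16, 1997 + 77 days = August 1, 1997.
August 1, 1997 is a listed holiday; August 2, 1997 is Saturday; August 3, 1997 is Sunday. The next qualifying day is August 4, 1997.

August 4, 1997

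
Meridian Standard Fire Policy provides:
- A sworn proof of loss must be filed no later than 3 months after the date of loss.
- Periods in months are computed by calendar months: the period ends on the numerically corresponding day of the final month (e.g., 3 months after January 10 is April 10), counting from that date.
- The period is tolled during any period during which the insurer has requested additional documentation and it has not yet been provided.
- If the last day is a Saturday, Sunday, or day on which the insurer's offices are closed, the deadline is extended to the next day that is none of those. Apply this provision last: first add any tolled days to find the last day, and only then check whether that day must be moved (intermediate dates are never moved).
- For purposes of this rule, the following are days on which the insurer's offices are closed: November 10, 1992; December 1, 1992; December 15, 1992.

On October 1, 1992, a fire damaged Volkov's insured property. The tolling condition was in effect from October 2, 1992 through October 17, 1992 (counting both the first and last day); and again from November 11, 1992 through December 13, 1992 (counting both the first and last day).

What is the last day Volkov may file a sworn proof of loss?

3 months after October 1, 1992 is January 1, 1993.
From October 2, 1992 through October 17, 1992 inclusive is 16 days; tolling adds 16 days: January 1, 1993 + 16 days = January 17, 1993.
From November 11, 1992 through December 13, 1992 inclusive is 33 days; tolling adds 33 days: January 17, 1993 + 33 days = February 19, 1993.
February 19, 1993 is a Friday and not a day on which the insurer's offices are closed, so no extension applies.

February 19, 1993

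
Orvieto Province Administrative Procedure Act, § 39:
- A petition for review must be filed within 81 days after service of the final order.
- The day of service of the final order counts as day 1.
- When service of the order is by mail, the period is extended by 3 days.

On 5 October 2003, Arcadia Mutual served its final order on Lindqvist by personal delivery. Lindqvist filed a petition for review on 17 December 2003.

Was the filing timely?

Yes

Counting 5 October 2003 as day 1, day 81 is December 24, 2003.
Service was not by mail, so no mail extension applies.
The deadline is December 24, 2003; the filing on December 17, 2003 is on or before that date.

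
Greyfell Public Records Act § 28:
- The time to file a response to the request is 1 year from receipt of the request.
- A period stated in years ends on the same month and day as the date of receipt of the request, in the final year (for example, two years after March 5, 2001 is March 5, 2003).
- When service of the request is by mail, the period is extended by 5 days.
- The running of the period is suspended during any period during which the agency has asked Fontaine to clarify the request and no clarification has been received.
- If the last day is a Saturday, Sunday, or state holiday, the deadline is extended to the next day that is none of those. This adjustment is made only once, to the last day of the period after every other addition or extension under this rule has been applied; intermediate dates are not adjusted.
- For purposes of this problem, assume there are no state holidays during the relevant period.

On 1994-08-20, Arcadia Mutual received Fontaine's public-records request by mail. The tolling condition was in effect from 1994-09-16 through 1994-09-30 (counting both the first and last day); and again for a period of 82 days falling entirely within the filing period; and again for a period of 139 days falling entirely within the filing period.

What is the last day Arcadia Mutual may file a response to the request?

1 year after 1994-08-20 is August 20, 1995.
Service was by mail, adding 5 days: August 20, 1995 + 5 days = August 25, 1995.
From September 16, 1994 through September 30, 1994 inclusive is 15 days; tolling adds 15 days: August 25, 1995 + 15 days = September 9, 1995.
Tolling adds 82 days: September 9, 1995 + 82 days = November 30, 1995.
Tolling adds 139 days: November 30, 1995 + 139 days = April 17, 1996.
April 17, 1996 is a Wednesday and not a state holiday, so no extension applies.

April 17, 1996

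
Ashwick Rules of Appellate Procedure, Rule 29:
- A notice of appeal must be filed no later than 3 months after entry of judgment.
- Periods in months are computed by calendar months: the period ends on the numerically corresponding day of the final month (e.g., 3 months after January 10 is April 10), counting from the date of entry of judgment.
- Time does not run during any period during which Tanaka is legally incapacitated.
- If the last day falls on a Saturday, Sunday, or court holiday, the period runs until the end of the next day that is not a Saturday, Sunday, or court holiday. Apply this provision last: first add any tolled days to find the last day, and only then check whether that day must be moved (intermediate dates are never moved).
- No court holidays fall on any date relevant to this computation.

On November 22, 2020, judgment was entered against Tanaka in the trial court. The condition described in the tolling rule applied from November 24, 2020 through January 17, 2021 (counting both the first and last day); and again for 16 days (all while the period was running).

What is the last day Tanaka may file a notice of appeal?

May 4, 2021

3 months after November 22, 2020 is February 22, 2021.
From November 24, 2020 through January 17, 2021 inclusive is 55 days; tolling adds 55 days: February 22, 2021 + 55 days = April 18, 2021.
Tolling adds 16 days: April 18, 2021 + 16 days = May 4, 2021.
May 4, 2021 is a Tuesday and not a court holiday, so no extension applies.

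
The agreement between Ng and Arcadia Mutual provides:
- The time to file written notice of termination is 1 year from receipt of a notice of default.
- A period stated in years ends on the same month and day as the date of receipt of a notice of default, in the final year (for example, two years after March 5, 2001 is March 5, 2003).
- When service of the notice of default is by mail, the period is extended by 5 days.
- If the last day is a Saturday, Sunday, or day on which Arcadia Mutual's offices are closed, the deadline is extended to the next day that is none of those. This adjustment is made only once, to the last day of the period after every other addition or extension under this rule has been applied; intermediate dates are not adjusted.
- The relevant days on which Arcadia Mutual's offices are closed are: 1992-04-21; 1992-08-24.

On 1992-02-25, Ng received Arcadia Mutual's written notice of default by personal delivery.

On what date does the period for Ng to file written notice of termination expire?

1 year after 1992-02-25 is February 25, 1993.
Service was not by mail, so no mail extension applies.
February 25, 1993 is a Thursday and not a day on which Arcadia Mutual's offices are closed, so no extension applies.

February 25, 1993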